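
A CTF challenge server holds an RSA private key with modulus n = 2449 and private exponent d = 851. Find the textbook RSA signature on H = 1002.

1569

H^2 ≡ 1002^2 = 1004004 ≡ 2363
H^4 ≡ 2363^2 = 5583769 ≡ 49
H^8 ≡ 49^2 = 2401
H^16 ≡ 2401^2 = 5764801 ≡ 2304
H^32 ≡ 2304^2 = 5308416 ≡ 1433
H^64 ≡ 1433^2 = 2053489 ≡ 1227
H^128 ≡ 1227^2 = 1505529 ≡ 1843
H^256 ≡ 1843^2 = 3396649 ≡ 2335
H^512 ≡ 2335^2 = 5452225 ≡ 751
851 = 512 + 256 + 64 + 16 + 2 + 1, so H^851 ≡ 751·2335·1227·2304·2363·1002 ≡ 1569 (mod 2449)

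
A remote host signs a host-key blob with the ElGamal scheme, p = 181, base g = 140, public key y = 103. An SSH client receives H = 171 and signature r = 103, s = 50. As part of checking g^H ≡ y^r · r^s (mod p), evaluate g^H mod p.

140^2 = 19600 ≡ 52
140^4 ≡ 52^2 = 2704 ≡ 170
140^8 ≡ 170^2 = 28900 ≡ 121
140^16 ≡ 121^2 = 14641 ≡ 161
140^32 ≡ 161^2 = 25921 ≡ 38
140^64 ≡ 38^2 = 1444 ≡ 177
140^128 ≡ 177^2 = 31329 ≡ 16
171 = 128 + 32 + 8 + 2 + 1, so 140^171 ≡ 16·38·121·52·140 ≡ 22 (mod 181)

22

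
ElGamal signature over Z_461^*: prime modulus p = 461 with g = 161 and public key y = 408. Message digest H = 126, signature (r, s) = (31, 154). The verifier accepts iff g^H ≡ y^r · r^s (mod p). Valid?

Left side g^H mod p:
161^2 = 25921 ≡ 105
161^4 ≡ 105^2 = 11025 ≡ 422
161^8 ≡ 422^2 = 178084 ≡ 138
161^16 ≡ 138^2 = 19044 ≡ 143
161^32 ≡ 143^2 = 20449 ≡ 165
161^64 ≡ 165^2 = 27225 ≡ 26
126 = 64 + 32 + 16 + 8 + 4 + 2, so 161^126 ≡ 26·165·143·138·422·105 ≡ 24 (mod 461)
Right side y^r · r^s mod p:
408^2 = 166464 ≡ 43
408^4 ≡ 43^2 = 1849 ≡ 5
408^8 ≡ 5^2 = 25
408^16 ≡ 25^2 = 625 ≡ 164
31 = 16 + 8 + 4 + 2 + 1, so 408^31 ≡ 164·25·5·43·408 ≡ 84 (mod 461)
31^2 = 961 ≡ 39
31^4 ≡ 39^2 = 1521 ≡ 138
31^8 ≡ 138^2 = 19044 ≡ 143
31^16 ≡ 143^2 = 20449 ≡ 165
31^32 ≡ 165^2 = 27225 ≡ 26
31^64 ≡ 26^2 = 676 ≡ 215
31^128 ≡ 215^2 = 46225 ≡ 125
154 = 128 + 16 + 8 + 2, so 31^154 ≡ 125·165·143·39 ≡ 132 (mod 461)
84·132 = 11088 ≡ 24 (mod 461)
24 ≡ 24 (mod 461), so the signature is genuine.

yes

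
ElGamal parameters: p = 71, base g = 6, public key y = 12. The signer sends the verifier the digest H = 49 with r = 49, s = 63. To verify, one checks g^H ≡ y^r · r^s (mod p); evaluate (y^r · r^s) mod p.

Squares mod 71: 12^1≡12, 12^2≡2, 12^4≡4, 12^8≡16, 12^16≡43, 12^32≡3
49 = 32 + 16 + 1, so 12^49 ≡ 3·43·12 ≡ 57 (mod 71)
Squares mod 71: 49^1≡49, 49^2≡58, 49^4≡27, 49^8≡19, 49^16≡6, 49^32≡36
63 = 32 + 16 + 8 + 4 + 2 + 1, so 49^63 ≡ 36·6·19·27·58·49 ≡ 25 (mod 71)
y^r · r^s ≡ 57·25 = 1425 ≡ 5 (mod 71)

5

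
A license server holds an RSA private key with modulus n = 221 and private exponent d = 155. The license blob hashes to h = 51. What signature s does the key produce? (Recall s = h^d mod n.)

51

Squares mod 221: h^1≡51, h^2≡170, h^4≡170, h^8≡170, h^16≡170, h^32≡170, h^64≡170, h^128≡170
155 = 128 + 16 + 8 + 2 + 1, so h^155 ≡ 170·170·170·170·51 ≡ 51 (mod 221)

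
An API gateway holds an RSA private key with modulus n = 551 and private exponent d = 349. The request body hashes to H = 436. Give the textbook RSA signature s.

436

H^2 ≡ 436^2 = 190096 ≡ 1
H^4 ≡ 1^2 = 1
H^8 ≡ 1^2 = 1
H^16 ≡ 1^2 = 1
H^32 ≡ 1^2 = 1
H^64 ≡ 1^2 = 1
H^128 ≡ 1^2 = 1
H^256 ≡ 1^2 = 1
349 = 256 + 64 + 16 + 8 + 4 + 1, so H^349 ≡ 1·1·1·1·1·436 ≡ 436 (mod 551)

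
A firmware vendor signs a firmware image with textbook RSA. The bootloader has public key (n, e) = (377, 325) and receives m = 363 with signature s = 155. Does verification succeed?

s^2 ≡ 155^2 = 24025 ≡ 274
s^4 ≡ 274^2 = 75076 ≡ 53
s^8 ≡ 53^2 = 2809 ≡ 170
s^16 ≡ 170^2 = 28900 ≡ 248
s^32 ≡ 248^2 = 61504 ≡ 53
s^64 ≡ 53^2 = 2809 ≡ 170
s^128 ≡ 170^2 = 28900 ≡ 248
s^256 ≡ 248^2 = 61504 ≡ 53
325 = 256 + 64 + 4 + 1, so s^325 ≡ 53·170·53·155 ≡ 363 (mod 377)
s^325 mod 377 = 363 matches m.

passes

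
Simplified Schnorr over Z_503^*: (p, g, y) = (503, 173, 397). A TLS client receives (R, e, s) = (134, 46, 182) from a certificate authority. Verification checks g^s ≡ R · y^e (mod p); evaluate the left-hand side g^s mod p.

Squares mod 503: 173^1≡173, 173^2≡252, 173^4≡126, 173^8≡283, 173^16≡112, 173^32≡472, 173^64≡458, 173^128≡13
182 = 128 + 32 + 16 + 4 + 2, so 173^182 ≡ 13·472·112·126·252 ≡ 394 (mod 503)

394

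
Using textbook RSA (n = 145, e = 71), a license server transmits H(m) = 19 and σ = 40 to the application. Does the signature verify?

does not verify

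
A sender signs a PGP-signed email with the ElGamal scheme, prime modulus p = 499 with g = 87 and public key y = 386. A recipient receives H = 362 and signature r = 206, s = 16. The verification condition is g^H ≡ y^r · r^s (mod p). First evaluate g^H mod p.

87^2 = 7569 ≡ 84
87^4 ≡ 84^2 = 7056 ≡ 70
87^8 ≡ 70^2 = 4900 ≡ 409
87^16 ≡ 409^2 = 167281 ≡ 116
87^32 ≡ 116^2 = 13456 ≡ 482
87^64 ≡ 482^2 = 232324 ≡ 289
87^128 ≡ 289^2 = 83521 ≡ 188
87^256 ≡ 188^2 = 35344 ≡ 414
362 = 256 + 64 + 32 + 8 + 2, so 87^362 ≡ 414·289·482·409·84 ≡ 358 (mod 499)

358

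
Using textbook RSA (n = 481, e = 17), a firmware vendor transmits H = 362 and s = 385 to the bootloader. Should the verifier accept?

s^2 ≡ 385^2 = 148225 ≡ 77
s^4 ≡ 77^2 = 5929 ≡ 157
s^8 ≡ 157^2 = 24649 ≡ 118
s^16 ≡ 118^2 = 13924 ≡ 456
17 = 16 + 1, so s^17 ≡ 456·385 ≡ 476 (mod 481)
476 ≠ 362, so verification fails.

reject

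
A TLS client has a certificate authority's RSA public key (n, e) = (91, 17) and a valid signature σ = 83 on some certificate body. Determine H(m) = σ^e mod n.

83

σ^2 ≡ 83^2 = 6889 ≡ 64
σ^4 ≡ 64^2 = 4096 ≡ 1
σ^8 ≡ 1^2 = 1
σ^16 ≡ 1^2 = 1
17 = 16 + 1, so σ^17 ≡ 1·83 ≡ 83 (mod 91)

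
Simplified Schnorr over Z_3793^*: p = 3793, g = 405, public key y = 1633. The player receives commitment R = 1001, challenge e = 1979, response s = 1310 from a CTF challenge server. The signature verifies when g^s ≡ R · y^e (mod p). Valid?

no

g^s mod p:
405^2 = 164025 ≡ 926
405^4 ≡ 926^2 = 857476 ≡ 258
405^8 ≡ 258^2 = 66564 ≡ 2083
405^16 ≡ 2083^2 = 4338889 ≡ 3490
405^32 ≡ 3490^2 = 12180100 ≡ 777
405^64 ≡ 777^2 = 603729 ≡ 642
405^128 ≡ 642^2 = 412164 ≡ 2520
405^256 ≡ 2520^2 = 6350400 ≡ 918
405^512 ≡ 918^2 = 842724 ≡ 678
405^1024 ≡ 678^2 = 459684 ≡ 731
1310 = 1024 + 256 + 16 + 8 + 4 + 2, so 405^1310 ≡ 731·918·3490·2083·258·926 ≡ 225 (mod 3793)
R · y^e mod p:
1633^2 = 2666689 ≡ 210
1633^4 ≡ 210^2 = 44100 ≡ 2377
1633^8 ≡ 2377^2 = 5650129 ≡ 2352
1633^16 ≡ 2352^2 = 5531904 ≡ 1710
1633^32 ≡ 1710^2 = 2924100 ≡ 3490
1633^64 ≡ 3490^2 = 12180100 ≡ 777
1633^128 ≡ 777^2 = 603729 ≡ 642
1633^256 ≡ 642^2 = 412164 ≡ 2520
1633^512 ≡ 2520^2 = 6350400 ≡ 918
1633^1024 ≡ 918^2 = 842724 ≡ 678
1979 = 1024 + 512 + 256 + 128 + 32 + 16 + 8 + 2 + 1, so 1633^1979 ≡ 678·918·2520·642·3490·1710·2352·210·1633 ≡ 1373 (mod 3793)
1001·1373 = 1374373 ≡ 1307 (mod 3793)
225 ≠ 1307; the check fails.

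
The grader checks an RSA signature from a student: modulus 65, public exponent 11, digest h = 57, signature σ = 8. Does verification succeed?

σ^2 ≡ 8^2 = 64
σ^4 ≡ 64^2 = 4096 ≡ 1
σ^8 ≡ 1^2 = 1
11 = 8 + 2 + 1, so σ^11 ≡ 1·64·8 ≡ 57 (mod 65)
Since 57 equals the digest 57, verification succeeds.

passes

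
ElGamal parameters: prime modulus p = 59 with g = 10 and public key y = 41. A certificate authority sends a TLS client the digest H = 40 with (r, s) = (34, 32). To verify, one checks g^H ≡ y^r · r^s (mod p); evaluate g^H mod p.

45

10^2 = 100 ≡ 41
10^4 ≡ 41^2 = 1681 ≡ 29
10^8 ≡ 29^2 = 841 ≡ 15
10^16 ≡ 15^2 = 225 ≡ 48
10^32 ≡ 48^2 = 2304 ≡ 3
40 = 32 + 8, so 10^40 ≡ 3·15 ≡ 45 (mod 59)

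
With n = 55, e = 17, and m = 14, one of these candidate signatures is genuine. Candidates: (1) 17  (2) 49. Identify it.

Candidate 1: Squares mod 55: 17^1≡17, 17^2≡14, 17^4≡31, 17^8≡26, 17^16≡16; 17 = 16 + 1, so 17^17 ≡ 16·17 ≡ 52 (mod 55)
Candidate 2: Squares mod 55: 49^1≡49, 49^2≡36, 49^4≡31, 49^8≡26, 49^16≡16; 17 = 16 + 1, so 49^17 ≡ 16·49 ≡ 14 (mod 55)
  → matches m = 14

2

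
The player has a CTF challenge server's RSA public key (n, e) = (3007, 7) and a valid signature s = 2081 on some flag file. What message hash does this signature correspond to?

s^2 ≡ 2081^2 = 4330561 ≡ 481
s^4 ≡ 481^2 = 231361 ≡ 2829
7 = 4 + 2 + 1, so s^7 ≡ 2829·481·2081 ≡ 2713 (mod 3007)

2713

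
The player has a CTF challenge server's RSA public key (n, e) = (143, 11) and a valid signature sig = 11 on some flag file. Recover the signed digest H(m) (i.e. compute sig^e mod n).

Squares mod 143: sig^1≡11, sig^2≡121, sig^4≡55, sig^8≡22
11 = 8 + 2 + 1, so sig^11 ≡ 22·121·11 ≡ 110 (mod 143)

110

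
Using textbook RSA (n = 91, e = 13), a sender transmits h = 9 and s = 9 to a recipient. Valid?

yes

s^2 ≡ 9^2 = 81
s^4 ≡ 81^2 = 6561 ≡ 9
s^8 ≡ 9^2 = 81
13 = 8 + 4 + 1, so s^13 ≡ 81·9·9 ≡ 9 (mod 91)
s^13 mod 91 = 9 matches h.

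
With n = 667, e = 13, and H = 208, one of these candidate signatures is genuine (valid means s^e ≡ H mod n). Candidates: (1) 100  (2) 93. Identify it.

Candidate 1: 100^2 = 10000 ≡ 662; 100^4 ≡ 662^2 = 438244 ≡ 25; 100^8 ≡ 25^2 = 625; 13 = 8 + 4 + 1, so 100^13 ≡ 625·25·100 ≡ 386 (mod 667)
Candidate 2: 93^2 = 8649 ≡ 645; 93^4 ≡ 645^2 = 416025 ≡ 484; 93^8 ≡ 484^2 = 234256 ≡ 139; 13 = 8 + 4 + 1, so 93^13 ≡ 139·484·93 ≡ 208 (mod 667)
  → matches H = 208

2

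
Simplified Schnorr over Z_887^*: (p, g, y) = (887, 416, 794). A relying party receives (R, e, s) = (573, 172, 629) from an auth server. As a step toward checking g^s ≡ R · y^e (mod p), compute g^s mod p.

853

416^2 = 173056 ≡ 91
416^4 ≡ 91^2 = 8281 ≡ 298
416^8 ≡ 298^2 = 88804 ≡ 104
416^16 ≡ 104^2 = 10816 ≡ 172
416^32 ≡ 172^2 = 29584 ≡ 313
416^64 ≡ 313^2 = 97969 ≡ 399
416^128 ≡ 399^2 = 159201 ≡ 428
416^256 ≡ 428^2 = 183184 ≡ 462
416^512 ≡ 462^2 = 213444 ≡ 564
629 = 512 + 64 + 32 + 16 + 4 + 1, so 416^629 ≡ 564·399·313·172·298·416 ≡ 853 (mod 887)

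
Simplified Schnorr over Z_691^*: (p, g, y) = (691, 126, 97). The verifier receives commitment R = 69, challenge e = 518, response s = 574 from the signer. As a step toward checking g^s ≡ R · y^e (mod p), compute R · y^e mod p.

97^518 mod 691 = 616
R · y^e ≡ 69·616 = 42504 ≡ 353 (mod 691)

353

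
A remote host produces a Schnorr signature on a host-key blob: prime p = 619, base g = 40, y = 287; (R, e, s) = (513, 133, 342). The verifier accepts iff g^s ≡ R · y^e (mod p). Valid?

g^s mod p:
40^2 = 1600 ≡ 362
40^4 ≡ 362^2 = 131044 ≡ 435
40^8 ≡ 435^2 = 189225 ≡ 430
40^16 ≡ 430^2 = 184900 ≡ 438
40^32 ≡ 438^2 = 191844 ≡ 573
40^64 ≡ 573^2 = 328329 ≡ 259
40^128 ≡ 259^2 = 67081 ≡ 229
40^256 ≡ 229^2 = 52441 ≡ 445
342 = 256 + 64 + 16 + 4 + 2, so 40^342 ≡ 445·259·438·435·362 ≡ 602 (mod 619)
R · y^e mod p:
287^2 = 82369 ≡ 42
287^4 ≡ 42^2 = 1764 ≡ 526
287^8 ≡ 526^2 = 276676 ≡ 602
287^16 ≡ 602^2 = 362404 ≡ 289
287^32 ≡ 289^2 = 83521 ≡ 575
287^64 ≡ 575^2 = 330625 ≡ 79
287^128 ≡ 79^2 = 6241 ≡ 51
133 = 128 + 4 + 1, so 287^133 ≡ 51·526·287 ≡ 559 (mod 619)
513·559 = 286767 ≡ 170 (mod 619)
602 ≠ 170; the check fails.

no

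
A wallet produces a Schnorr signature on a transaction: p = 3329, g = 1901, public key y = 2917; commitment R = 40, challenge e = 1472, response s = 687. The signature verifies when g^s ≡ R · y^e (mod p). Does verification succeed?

g^s mod p:
1901^687 mod 3329 = 673
R · y^e mod p:
2917^1472 mod 3329 = 2586
40·2586 = 103440 ≡ 241 (mod 3329)
673 ≠ 241; the check fails.

fails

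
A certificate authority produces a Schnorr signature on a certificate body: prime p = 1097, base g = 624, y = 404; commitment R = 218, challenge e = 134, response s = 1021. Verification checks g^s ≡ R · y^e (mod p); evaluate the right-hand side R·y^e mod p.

977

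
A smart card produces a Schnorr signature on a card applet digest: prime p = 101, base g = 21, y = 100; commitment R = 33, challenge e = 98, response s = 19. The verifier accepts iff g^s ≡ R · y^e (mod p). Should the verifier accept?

accept

g^s mod p:
21^2 = 441 ≡ 37
21^4 ≡ 37^2 = 1369 ≡ 56
21^8 ≡ 56^2 = 3136 ≡ 5
21^16 ≡ 5^2 = 25
19 = 16 + 2 + 1, so 21^19 ≡ 25·37·21 ≡ 33 (mod 101)
R · y^e mod p:
100^2 = 10000 ≡ 1
100^4 ≡ 1^2 = 1
100^8 ≡ 1^2 = 1
100^16 ≡ 1^2 = 1
100^32 ≡ 1^2 = 1
100^64 ≡ 1^2 = 1
98 = 64 + 32 + 2, so 100^98 ≡ 1·1·1 ≡ 1 (mod 101)
33·1 = 33 ≡ 33 (mod 101)
33 ≡ 33 (mod 101); signature holds.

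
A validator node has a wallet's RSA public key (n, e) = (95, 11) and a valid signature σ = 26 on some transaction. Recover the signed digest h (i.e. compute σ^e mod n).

11

σ^2 ≡ 26^2 = 676 ≡ 11
σ^4 ≡ 11^2 = 121 ≡ 26
σ^8 ≡ 26^2 = 676 ≡ 11
11 = 8 + 2 + 1, so σ^11 ≡ 11·11·26 ≡ 11 (mod 95)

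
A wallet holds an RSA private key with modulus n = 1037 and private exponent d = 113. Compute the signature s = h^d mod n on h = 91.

482

h^2 ≡ 91^2 = 8281 ≡ 1022
h^4 ≡ 1022^2 = 1044484 ≡ 225
h^8 ≡ 225^2 = 50625 ≡ 849
h^16 ≡ 849^2 = 720801 ≡ 86
h^32 ≡ 86^2 = 7396 ≡ 137
h^64 ≡ 137^2 = 18769 ≡ 103
113 = 64 + 32 + 16 + 1, so h^113 ≡ 103·137·86·91 ≡ 482 (mod 1037)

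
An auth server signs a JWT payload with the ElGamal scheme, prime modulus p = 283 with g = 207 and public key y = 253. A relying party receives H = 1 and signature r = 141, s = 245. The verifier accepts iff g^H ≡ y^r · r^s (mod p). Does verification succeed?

passes

Left side g^H mod p:
207^1 mod 283 = 207
Right side y^r · r^s mod p:
253^2 = 64009 ≡ 51
253^4 ≡ 51^2 = 2601 ≡ 54
253^8 ≡ 54^2 = 2916 ≡ 86
253^16 ≡ 86^2 = 7396 ≡ 38
253^32 ≡ 38^2 = 1444 ≡ 29
253^64 ≡ 29^2 = 841 ≡ 275
253^128 ≡ 275^2 = 75625 ≡ 64
141 = 128 + 8 + 4 + 1, so 253^141 ≡ 64·86·54·253 ≡ 1 (mod 283)
141^2 = 19881 ≡ 71
141^4 ≡ 71^2 = 5041 ≡ 230
141^8 ≡ 230^2 = 52900 ≡ 262
141^16 ≡ 262^2 = 68644 ≡ 158
141^32 ≡ 158^2 = 24964 ≡ 60
141^64 ≡ 60^2 = 3600 ≡ 204
141^128 ≡ 204^2 = 41616 ≡ 15
245 = 128 + 64 + 32 + 16 + 4 + 1, so 141^245 ≡ 15·204·60·158·230·141 ≡ 207 (mod 283)
1·207 = 207 ≡ 207 (mod 283)
207 ≡ 207 (mod 283), so the signature is genuine.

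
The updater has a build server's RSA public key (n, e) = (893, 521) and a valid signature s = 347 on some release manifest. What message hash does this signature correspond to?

s^521 mod 893 = 460

460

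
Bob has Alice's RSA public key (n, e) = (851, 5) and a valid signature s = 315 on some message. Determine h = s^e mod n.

466

s^2 ≡ 315^2 = 99225 ≡ 509
s^4 ≡ 509^2 = 259081 ≡ 377
5 = 4 + 1, so s^5 ≡ 377·315 ≡ 466 (mod 851)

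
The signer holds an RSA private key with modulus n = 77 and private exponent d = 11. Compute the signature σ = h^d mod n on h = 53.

9

h^2 ≡ 53^2 = 2809 ≡ 37
h^4 ≡ 37^2 = 1369 ≡ 60
h^8 ≡ 60^2 = 3600 ≡ 58
11 = 8 + 2 + 1, so h^11 ≡ 58·37·53 ≡ 9 (mod 77)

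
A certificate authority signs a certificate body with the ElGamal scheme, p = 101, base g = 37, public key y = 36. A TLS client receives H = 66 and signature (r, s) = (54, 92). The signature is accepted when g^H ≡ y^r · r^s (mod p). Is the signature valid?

valid

Left side g^H mod p:
Squares mod 101: 37^1≡37, 37^2≡56, 37^4≡5, 37^8≡25, 37^16≡19, 37^32≡58, 37^64≡31
66 = 64 + 2, so 37^66 ≡ 31·56 ≡ 19 (mod 101)
Right side y^r · r^s mod p:
Squares mod 101: 36^1≡36, 36^2≡84, 36^4≡87, 36^8≡95, 36^16≡36, 36^32≡84
54 = 32 + 16 + 4 + 2, so 36^54 ≡ 84·36·87·84 ≡ 87 (mod 101)
Squares mod 101: 54^1≡54, 54^2≡88, 54^4≡68, 54^8≡79, 54^16≡80, 54^32≡37, 54^64≡56
92 = 64 + 16 + 8 + 4, so 54^92 ≡ 56·80·79·68 ≡ 78 (mod 101)
87·78 = 6786 ≡ 19 (mod 101)
19 ≡ 19 (mod 101), so the signature is genuine.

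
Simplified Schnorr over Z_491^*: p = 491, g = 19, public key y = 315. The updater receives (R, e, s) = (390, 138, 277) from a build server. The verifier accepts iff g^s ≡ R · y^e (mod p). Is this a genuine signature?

g^s mod p:
19^2 = 361
19^4 ≡ 361^2 = 130321 ≡ 206
19^8 ≡ 206^2 = 42436 ≡ 210
19^16 ≡ 210^2 = 44100 ≡ 401
19^32 ≡ 401^2 = 160801 ≡ 244
19^64 ≡ 244^2 = 59536 ≡ 125
19^128 ≡ 125^2 = 15625 ≡ 404
19^256 ≡ 404^2 = 163216 ≡ 204
277 = 256 + 16 + 4 + 1, so 19^277 ≡ 204·401·206·19 ≡ 247 (mod 491)
R · y^e mod p:
315^2 = 99225 ≡ 43
315^4 ≡ 43^2 = 1849 ≡ 376
315^8 ≡ 376^2 = 141376 ≡ 459
315^16 ≡ 459^2 = 210681 ≡ 42
315^32 ≡ 42^2 = 1764 ≡ 291
315^64 ≡ 291^2 = 84681 ≡ 229
315^128 ≡ 229^2 = 52441 ≡ 395
138 = 128 + 8 + 2, so 315^138 ≡ 395·459·43 ≡ 17 (mod 491)
390·17 = 6630 ≡ 247 (mod 491)
247 ≡ 247 (mod 491); signature holds.

genuine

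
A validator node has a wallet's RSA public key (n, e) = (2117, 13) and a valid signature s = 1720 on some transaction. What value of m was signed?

361

Squares mod 2117: s^1≡1720, s^2≡951, s^4≡442, s^8≡600
13 = 8 + 4 + 1, so s^13 ≡ 600·442·1720 ≡ 361 (mod 2117)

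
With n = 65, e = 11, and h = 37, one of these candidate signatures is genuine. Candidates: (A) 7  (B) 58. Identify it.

Candidate A: 7^2 = 49; 7^4 ≡ 49^2 = 2401 ≡ 61; 7^8 ≡ 61^2 = 3721 ≡ 16; 11 = 8 + 2 + 1, so 7^11 ≡ 16·49·7 ≡ 28 (mod 65)
Candidate B: 58^2 = 3364 ≡ 49; 58^4 ≡ 49^2 = 2401 ≡ 61; 58^8 ≡ 61^2 = 3721 ≡ 16; 11 = 8 + 2 + 1, so 58^11 ≡ 16·49·58 ≡ 37 (mod 65)
  → matches h = 37

B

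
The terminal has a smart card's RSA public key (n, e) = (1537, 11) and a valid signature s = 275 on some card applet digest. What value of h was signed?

733

s^2 ≡ 275^2 = 75625 ≡ 312
s^4 ≡ 312^2 = 97344 ≡ 513
s^8 ≡ 513^2 = 263169 ≡ 342
11 = 8 + 2 + 1, so s^11 ≡ 342·312·275 ≡ 733 (mod 1537)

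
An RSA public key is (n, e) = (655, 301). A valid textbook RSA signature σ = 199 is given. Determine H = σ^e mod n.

354

Squares mod 655: σ^1≡199, σ^2≡301, σ^4≡211, σ^8≡636, σ^16≡361, σ^32≡631, σ^64≡576, σ^128≡346, σ^256≡506
301 = 256 + 32 + 8 + 4 + 1, so σ^301 ≡ 506·631·636·211·199 ≡ 354 (mod 655)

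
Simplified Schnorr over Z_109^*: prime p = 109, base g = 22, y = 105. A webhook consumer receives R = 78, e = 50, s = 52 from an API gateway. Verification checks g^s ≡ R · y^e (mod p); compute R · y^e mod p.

105^2 = 11025 ≡ 16
105^4 ≡ 16^2 = 256 ≡ 38
105^8 ≡ 38^2 = 1444 ≡ 27
105^16 ≡ 27^2 = 729 ≡ 75
105^32 ≡ 75^2 = 5625 ≡ 66
50 = 32 + 16 + 2, so 105^50 ≡ 66·75·16 ≡ 66 (mod 109)
R · y^e ≡ 78·66 = 5148 ≡ 25 (mod 109)

25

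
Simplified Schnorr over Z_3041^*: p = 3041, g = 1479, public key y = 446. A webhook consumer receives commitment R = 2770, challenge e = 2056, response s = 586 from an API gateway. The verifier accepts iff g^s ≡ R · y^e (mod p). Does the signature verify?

does not verify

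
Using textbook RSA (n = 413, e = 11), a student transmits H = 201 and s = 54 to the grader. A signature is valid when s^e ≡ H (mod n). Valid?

no

s^2 ≡ 54^2 = 2916 ≡ 25
s^4 ≡ 25^2 = 625 ≡ 212
s^8 ≡ 212^2 = 44944 ≡ 340
11 = 8 + 2 + 1, so s^11 ≡ 340·25·54 ≡ 157 (mod 413)
157 ≠ 201, so verification fails.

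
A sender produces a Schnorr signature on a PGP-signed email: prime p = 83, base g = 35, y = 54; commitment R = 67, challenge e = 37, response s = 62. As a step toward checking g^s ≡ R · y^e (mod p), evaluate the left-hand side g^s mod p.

31

Squares mod 83: 35^1≡35, 35^2≡63, 35^4≡68, 35^8≡59, 35^16≡78, 35^32≡25
62 = 32 + 16 + 8 + 4 + 2, so 35^62 ≡ 25·78·59·68·63 ≡ 31 (mod 83)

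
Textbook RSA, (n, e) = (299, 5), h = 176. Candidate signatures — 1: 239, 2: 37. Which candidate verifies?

2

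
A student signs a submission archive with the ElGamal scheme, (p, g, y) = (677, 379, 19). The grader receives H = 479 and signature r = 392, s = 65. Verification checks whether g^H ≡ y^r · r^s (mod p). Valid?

Left side g^H mod p:
379^2 = 143641 ≡ 117
379^4 ≡ 117^2 = 13689 ≡ 149
379^8 ≡ 149^2 = 22201 ≡ 537
379^16 ≡ 537^2 = 288369 ≡ 644
379^32 ≡ 644^2 = 414736 ≡ 412
379^64 ≡ 412^2 = 169744 ≡ 494
379^128 ≡ 494^2 = 244036 ≡ 316
379^256 ≡ 316^2 = 99856 ≡ 337
479 = 256 + 128 + 64 + 16 + 8 + 4 + 2 + 1, so 379^479 ≡ 337·316·494·644·537·149·117·379 ≡ 131 (mod 677)
Right side y^r · r^s mod p:
19^2 = 361
19^4 ≡ 361^2 = 130321 ≡ 337
19^8 ≡ 337^2 = 113569 ≡ 510
19^16 ≡ 510^2 = 260100 ≡ 132
19^32 ≡ 132^2 = 17424 ≡ 499
19^64 ≡ 499^2 = 249001 ≡ 542
19^128 ≡ 542^2 = 293764 ≡ 623
19^256 ≡ 623^2 = 388129 ≡ 208
392 = 256 + 128 + 8, so 19^392 ≡ 208·623·510 ≡ 454 (mod 677)
392^2 = 153664 ≡ 662
392^4 ≡ 662^2 = 438244 ≡ 225
392^8 ≡ 225^2 = 50625 ≡ 527
392^16 ≡ 527^2 = 277729 ≡ 159
392^32 ≡ 159^2 = 25281 ≡ 232
392^64 ≡ 232^2 = 53824 ≡ 341
65 = 64 + 1, so 392^65 ≡ 341·392 ≡ 303 (mod 677)
454·303 = 137562 ≡ 131 (mod 677)
131 ≡ 131 (mod 677), so the signature is genuine.

yes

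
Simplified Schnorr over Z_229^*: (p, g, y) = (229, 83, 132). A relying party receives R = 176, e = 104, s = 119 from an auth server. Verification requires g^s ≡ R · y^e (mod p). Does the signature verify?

does not verify

g^s mod p:
83^119 mod 229 = 193
R · y^e mod p:
132^104 mod 229 = 224
176·224 = 39424 ≡ 36 (mod 229)
193 ≠ 36; the check fails.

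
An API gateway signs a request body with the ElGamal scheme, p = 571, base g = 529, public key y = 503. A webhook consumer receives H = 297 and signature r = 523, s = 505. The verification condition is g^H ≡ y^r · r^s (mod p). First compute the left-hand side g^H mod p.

65

529^2 = 279841 ≡ 51
529^4 ≡ 51^2 = 2601 ≡ 317
529^8 ≡ 317^2 = 100489 ≡ 564
529^16 ≡ 564^2 = 318096 ≡ 49
529^32 ≡ 49^2 = 2401 ≡ 117
529^64 ≡ 117^2 = 13689 ≡ 556
529^128 ≡ 556^2 = 309136 ≡ 225
529^256 ≡ 225^2 = 50625 ≡ 377
297 = 256 + 32 + 8 + 1, so 529^297 ≡ 377·117·564·529 ≡ 65 (mod 571)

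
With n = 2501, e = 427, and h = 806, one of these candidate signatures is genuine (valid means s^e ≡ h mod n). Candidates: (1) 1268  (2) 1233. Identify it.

Candidate 1: Squares mod 2501: 1268^1≡1268, 1268^2≡2182, 1268^4≡1721, 1268^8≡657, 1268^16≡1477, 1268^32≡657, 1268^64≡1477, 1268^128≡657, 1268^256≡1477; 427 = 256 + 128 + 32 + 8 + 2 + 1, so 1268^427 ≡ 1477·657·657·657·2182·1268 ≡ 1695 (mod 2501)
Candidate 2: Squares mod 2501: 1233^1≡1233, 1233^2≡2182, 1233^4≡1721, 1233^8≡657, 1233^16≡1477, 1233^32≡657, 1233^64≡1477, 1233^128≡657, 1233^256≡1477; 427 = 256 + 128 + 32 + 8 + 2 + 1, so 1233^427 ≡ 1477·657·657·657·2182·1233 ≡ 806 (mod 2501)
  → matches h = 806

2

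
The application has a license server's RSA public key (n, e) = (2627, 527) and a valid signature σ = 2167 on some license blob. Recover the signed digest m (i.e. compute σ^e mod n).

2150

Squares mod 2627: σ^1≡2167, σ^2≡1440, σ^4≡897, σ^8≡747, σ^16≡1085, σ^32≡329, σ^64≡534, σ^128≡1440, σ^256≡897, σ^512≡747
527 = 512 + 8 + 4 + 2 + 1, so σ^527 ≡ 747·747·897·1440·2167 ≡ 2150 (mod 2627)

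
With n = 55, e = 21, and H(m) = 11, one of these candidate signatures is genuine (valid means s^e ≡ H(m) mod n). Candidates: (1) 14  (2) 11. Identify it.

2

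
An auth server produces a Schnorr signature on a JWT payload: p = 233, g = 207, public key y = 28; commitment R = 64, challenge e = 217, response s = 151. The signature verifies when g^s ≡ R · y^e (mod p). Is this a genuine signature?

genuine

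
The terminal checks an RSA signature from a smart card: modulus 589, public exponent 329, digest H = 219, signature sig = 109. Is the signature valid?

Squares mod 589: sig^1≡109, sig^2≡101, sig^4≡188, sig^8≡4, sig^16≡16, sig^32≡256, sig^64≡157, sig^128≡500, sig^256≡264
329 = 256 + 64 + 8 + 1, so sig^329 ≡ 264·157·4·109 ≡ 219 (mod 589)
Since 219 equals the digest 219, verification succeeds.

valid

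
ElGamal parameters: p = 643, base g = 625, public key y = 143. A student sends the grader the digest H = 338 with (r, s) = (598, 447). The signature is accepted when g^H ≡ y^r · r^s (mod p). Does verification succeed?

fails

Left side g^H mod p:
625^2 = 390625 ≡ 324
625^4 ≡ 324^2 = 104976 ≡ 167
625^8 ≡ 167^2 = 27889 ≡ 240
625^16 ≡ 240^2 = 57600 ≡ 373
625^32 ≡ 373^2 = 139129 ≡ 241
625^64 ≡ 241^2 = 58081 ≡ 211
625^128 ≡ 211^2 = 44521 ≡ 154
625^256 ≡ 154^2 = 23716 ≡ 568
338 = 256 + 64 + 16 + 2, so 625^338 ≡ 568·211·373·324 ≡ 359 (mod 643)
Right side y^r · r^s mod p:
143^2 = 20449 ≡ 516
143^4 ≡ 516^2 = 266256 ≡ 54
143^8 ≡ 54^2 = 2916 ≡ 344
143^16 ≡ 344^2 = 118336 ≡ 24
143^32 ≡ 24^2 = 576
143^64 ≡ 576^2 = 331776 ≡ 631
143^128 ≡ 631^2 = 398161 ≡ 144
143^256 ≡ 144^2 = 20736 ≡ 160
143^512 ≡ 160^2 = 25600 ≡ 523
598 = 512 + 64 + 16 + 4 + 2, so 143^598 ≡ 523·631·24·54·516 ≡ 535 (mod 643)
598^2 = 357604 ≡ 96
598^4 ≡ 96^2 = 9216 ≡ 214
598^8 ≡ 214^2 = 45796 ≡ 143
598^16 ≡ 143^2 = 20449 ≡ 516
598^32 ≡ 516^2 = 266256 ≡ 54
598^64 ≡ 54^2 = 2916 ≡ 344
598^128 ≡ 344^2 = 118336 ≡ 24
598^256 ≡ 24^2 = 576
447 = 256 + 128 + 32 + 16 + 8 + 4 + 2 + 1, so 598^447 ≡ 576·24·54·516·143·214·96·598 ≡ 161 (mod 643)
535·161 = 86135 ≡ 616 (mod 643)
359 ≠ 616, so verification fails.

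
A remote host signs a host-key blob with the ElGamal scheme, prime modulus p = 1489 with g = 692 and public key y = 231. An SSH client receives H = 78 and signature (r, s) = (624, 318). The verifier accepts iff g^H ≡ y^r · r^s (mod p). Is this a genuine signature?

Left side g^H mod p:
692^2 = 478864 ≡ 895
692^4 ≡ 895^2 = 801025 ≡ 1432
692^8 ≡ 1432^2 = 2050624 ≡ 271
692^16 ≡ 271^2 = 73441 ≡ 480
692^32 ≡ 480^2 = 230400 ≡ 1094
692^64 ≡ 1094^2 = 1196836 ≡ 1169
78 = 64 + 8 + 4 + 2, so 692^78 ≡ 1169·271·1432·895 ≡ 785 (mod 1489)
Right side y^r · r^s mod p:
231^2 = 53361 ≡ 1246
231^4 ≡ 1246^2 = 1552516 ≡ 978
231^8 ≡ 978^2 = 956484 ≡ 546
231^16 ≡ 546^2 = 298116 ≡ 316
231^32 ≡ 316^2 = 99856 ≡ 93
231^64 ≡ 93^2 = 8649 ≡ 1204
231^128 ≡ 1204^2 = 1449616 ≡ 819
231^256 ≡ 819^2 = 670761 ≡ 711
231^512 ≡ 711^2 = 505521 ≡ 750
624 = 512 + 64 + 32 + 16, so 231^624 ≡ 750·1204·93·316 ≡ 992 (mod 1489)
624^2 = 389376 ≡ 747
624^4 ≡ 747^2 = 558009 ≡ 1123
624^8 ≡ 1123^2 = 1261129 ≡ 1435
624^16 ≡ 1435^2 = 2059225 ≡ 1427
624^32 ≡ 1427^2 = 2036329 ≡ 866
624^64 ≡ 866^2 = 749956 ≡ 989
624^128 ≡ 989^2 = 978121 ≡ 1337
624^256 ≡ 1337^2 = 1787569 ≡ 769
318 = 256 + 32 + 16 + 8 + 4 + 2, so 624^318 ≡ 769·866·1427·1435·1123·747 ≡ 1056 (mod 1489)
992·1056 = 1047552 ≡ 785 (mod 1489)
785 ≡ 785 (mod 1489), so the signature is genuine.

genuine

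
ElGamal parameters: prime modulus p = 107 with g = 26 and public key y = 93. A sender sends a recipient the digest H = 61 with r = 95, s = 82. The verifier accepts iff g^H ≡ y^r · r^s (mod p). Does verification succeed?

passes

Left side g^H mod p:
Squares mod 107: 26^1≡26, 26^2≡34, 26^4≡86, 26^8≡13, 26^16≡62, 26^32≡99
61 = 32 + 16 + 8 + 4 + 1, so 26^61 ≡ 99·62·13·86·26 ≡ 94 (mod 107)
Right side y^r · r^s mod p:
Squares mod 107: 93^1≡93, 93^2≡89, 93^4≡3, 93^8≡9, 93^16≡81, 93^32≡34, 93^64≡86
95 = 64 + 16 + 8 + 4 + 2 + 1, so 93^95 ≡ 86·81·9·3·89·93 ≡ 51 (mod 107)
Squares mod 107: 95^1≡95, 95^2≡37, 95^4≡85, 95^8≡56, 95^16≡33, 95^32≡19, 95^64≡40
82 = 64 + 16 + 2, so 95^82 ≡ 40·33·37 ≡ 48 (mod 107)
51·48 = 2448 ≡ 94 (mod 107)
94 ≡ 94 (mod 107), so the signature is genuine.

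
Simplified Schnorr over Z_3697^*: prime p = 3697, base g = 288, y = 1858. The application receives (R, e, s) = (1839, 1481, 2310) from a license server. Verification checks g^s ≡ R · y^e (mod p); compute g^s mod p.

288^2 = 82944 ≡ 1610
288^4 ≡ 1610^2 = 2592100 ≡ 503
288^8 ≡ 503^2 = 253009 ≡ 1613
288^16 ≡ 1613^2 = 2601769 ≡ 2778
288^32 ≡ 2778^2 = 7717284 ≡ 1645
288^64 ≡ 1645^2 = 2706025 ≡ 3518
288^128 ≡ 3518^2 = 12376324 ≡ 2465
288^256 ≡ 2465^2 = 6076225 ≡ 2054
288^512 ≡ 2054^2 = 4218916 ≡ 639
288^1024 ≡ 639^2 = 408321 ≡ 1651
288^2048 ≡ 1651^2 = 2725801 ≡ 1112
2310 = 2048 + 256 + 4 + 2, so 288^2310 ≡ 1112·2054·503·1610 ≡ 2566 (mod 3697)

2566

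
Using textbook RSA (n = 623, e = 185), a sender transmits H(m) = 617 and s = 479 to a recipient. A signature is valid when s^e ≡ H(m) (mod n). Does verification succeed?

fails

s^185 mod 623 = 390
The recovered value 390 does not match the digest 617.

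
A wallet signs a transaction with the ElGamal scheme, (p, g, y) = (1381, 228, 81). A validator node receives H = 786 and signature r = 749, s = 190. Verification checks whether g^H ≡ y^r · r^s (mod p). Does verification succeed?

passes

Left side g^H mod p:
228^2 = 51984 ≡ 887
228^4 ≡ 887^2 = 786769 ≡ 980
228^8 ≡ 980^2 = 960400 ≡ 605
228^16 ≡ 605^2 = 366025 ≡ 60
228^32 ≡ 60^2 = 3600 ≡ 838
228^64 ≡ 838^2 = 702244 ≡ 696
228^128 ≡ 696^2 = 484416 ≡ 1066
228^256 ≡ 1066^2 = 1136356 ≡ 1174
228^512 ≡ 1174^2 = 1378276 ≡ 38
786 = 512 + 256 + 16 + 2, so 228^786 ≡ 38·1174·60·887 ≡ 915 (mod 1381)
Right side y^r · r^s mod p:
81^2 = 6561 ≡ 1037
81^4 ≡ 1037^2 = 1075369 ≡ 951
81^8 ≡ 951^2 = 904401 ≡ 1227
81^16 ≡ 1227^2 = 1505529 ≡ 239
81^32 ≡ 239^2 = 57121 ≡ 500
81^64 ≡ 500^2 = 250000 ≡ 39
81^128 ≡ 39^2 = 1521 ≡ 140
81^256 ≡ 140^2 = 19600 ≡ 266
81^512 ≡ 266^2 = 70756 ≡ 325
749 = 512 + 128 + 64 + 32 + 8 + 4 + 1, so 81^749 ≡ 325·140·39·500·1227·951·81 ≡ 833 (mod 1381)
749^2 = 561001 ≡ 315
749^4 ≡ 315^2 = 99225 ≡ 1174
749^8 ≡ 1174^2 = 1378276 ≡ 38
749^16 ≡ 38^2 = 1444 ≡ 63
749^32 ≡ 63^2 = 3969 ≡ 1207
749^64 ≡ 1207^2 = 1456849 ≡ 1275
749^128 ≡ 1275^2 = 1625625 ≡ 188
190 = 128 + 32 + 16 + 8 + 4 + 2, so 749^190 ≡ 188·1207·63·38·1174·315 ≡ 1024 (mod 1381)
833·1024 = 852992 ≡ 915 (mod 1381)
915 ≡ 915 (mod 1381), so the signature is genuine.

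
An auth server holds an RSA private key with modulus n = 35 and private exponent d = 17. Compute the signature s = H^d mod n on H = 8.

H^2 ≡ 8^2 = 64 ≡ 29
H^4 ≡ 29^2 = 841 ≡ 1
H^8 ≡ 1^2 = 1
H^16 ≡ 1^2 = 1
17 = 16 + 1, so H^17 ≡ 1·8 ≡ 8 (mod 35)

8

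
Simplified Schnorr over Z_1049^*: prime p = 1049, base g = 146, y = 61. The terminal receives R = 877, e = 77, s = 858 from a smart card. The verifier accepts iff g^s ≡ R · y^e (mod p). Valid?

g^s mod p:
146^2 = 21316 ≡ 336
146^4 ≡ 336^2 = 112896 ≡ 653
146^8 ≡ 653^2 = 426409 ≡ 515
146^16 ≡ 515^2 = 265225 ≡ 877
146^32 ≡ 877^2 = 769129 ≡ 212
146^64 ≡ 212^2 = 44944 ≡ 886
146^128 ≡ 886^2 = 784996 ≡ 344
146^256 ≡ 344^2 = 118336 ≡ 848
146^512 ≡ 848^2 = 719104 ≡ 539
858 = 512 + 256 + 64 + 16 + 8 + 2, so 146^858 ≡ 539·848·886·877·515·336 ≡ 1024 (mod 1049)
R · y^e mod p:
61^2 = 3721 ≡ 574
61^4 ≡ 574^2 = 329476 ≡ 90
61^8 ≡ 90^2 = 8100 ≡ 757
61^16 ≡ 757^2 = 573049 ≡ 295
61^32 ≡ 295^2 = 87025 ≡ 1007
61^64 ≡ 1007^2 = 1014049 ≡ 715
77 = 64 + 8 + 4 + 1, so 61^77 ≡ 715·757·90·61 ≡ 238 (mod 1049)
877·238 = 208726 ≡ 1024 (mod 1049)
1024 ≡ 1024 (mod 1049); signature holds.

yes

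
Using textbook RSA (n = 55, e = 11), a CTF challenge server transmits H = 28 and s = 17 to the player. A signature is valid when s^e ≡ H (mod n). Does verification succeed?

passes

s^11 mod 55 = 28
28 = H, so the signature checks out.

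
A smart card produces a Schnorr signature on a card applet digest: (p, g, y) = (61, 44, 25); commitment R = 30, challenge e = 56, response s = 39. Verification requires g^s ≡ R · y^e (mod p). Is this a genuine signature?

g^s mod p:
44^2 = 1936 ≡ 45
44^4 ≡ 45^2 = 2025 ≡ 12
44^8 ≡ 12^2 = 144 ≡ 22
44^16 ≡ 22^2 = 484 ≡ 57
44^32 ≡ 57^2 = 3249 ≡ 16
39 = 32 + 4 + 2 + 1, so 44^39 ≡ 16·12·45·44 ≡ 8 (mod 61)
R · y^e mod p:
25^2 = 625 ≡ 15
25^4 ≡ 15^2 = 225 ≡ 42
25^8 ≡ 42^2 = 1764 ≡ 56
25^16 ≡ 56^2 = 3136 ≡ 25
25^32 ≡ 25^2 = 625 ≡ 15
56 = 32 + 16 + 8, so 25^56 ≡ 15·25·56 ≡ 16 (mod 61)
30·16 = 480 ≡ 53 (mod 61)
8 ≠ 53; the check fails.

forged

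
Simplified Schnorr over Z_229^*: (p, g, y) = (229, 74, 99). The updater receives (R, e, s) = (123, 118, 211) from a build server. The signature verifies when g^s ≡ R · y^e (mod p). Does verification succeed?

g^s mod p:
74^2 = 5476 ≡ 209
74^4 ≡ 209^2 = 43681 ≡ 171
74^8 ≡ 171^2 = 29241 ≡ 158
74^16 ≡ 158^2 = 24964 ≡ 3
74^32 ≡ 3^2 = 9
74^64 ≡ 9^2 = 81
74^128 ≡ 81^2 = 6561 ≡ 149
211 = 128 + 64 + 16 + 2 + 1, so 74^211 ≡ 149·81·3·209·74 ≡ 98 (mod 229)
R · y^e mod p:
99^2 = 9801 ≡ 183
99^4 ≡ 183^2 = 33489 ≡ 55
99^8 ≡ 55^2 = 3025 ≡ 48
99^16 ≡ 48^2 = 2304 ≡ 14
99^32 ≡ 14^2 = 196
99^64 ≡ 196^2 = 38416 ≡ 173
118 = 64 + 32 + 16 + 4 + 2, so 99^118 ≡ 173·196·14·55·183 ≡ 55 (mod 229)
123·55 = 6765 ≡ 124 (mod 229)
98 ≠ 124; the check fails.

fails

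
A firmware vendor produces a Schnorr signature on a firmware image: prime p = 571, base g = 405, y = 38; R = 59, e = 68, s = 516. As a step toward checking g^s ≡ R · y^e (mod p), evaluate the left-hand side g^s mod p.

123

405^2 = 164025 ≡ 148
405^4 ≡ 148^2 = 21904 ≡ 206
405^8 ≡ 206^2 = 42436 ≡ 182
405^16 ≡ 182^2 = 33124 ≡ 6
405^32 ≡ 6^2 = 36
405^64 ≡ 36^2 = 1296 ≡ 154
405^128 ≡ 154^2 = 23716 ≡ 305
405^256 ≡ 305^2 = 93025 ≡ 523
405^512 ≡ 523^2 = 273529 ≡ 20
516 = 512 + 4, so 405^516 ≡ 20·206 ≡ 123 (mod 571)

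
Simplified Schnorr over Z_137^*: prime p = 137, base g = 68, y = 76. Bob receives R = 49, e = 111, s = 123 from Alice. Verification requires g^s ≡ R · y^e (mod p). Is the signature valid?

invalid

g^s mod p:
68^2 = 4624 ≡ 103
68^4 ≡ 103^2 = 10609 ≡ 60
68^8 ≡ 60^2 = 3600 ≡ 38
68^16 ≡ 38^2 = 1444 ≡ 74
68^32 ≡ 74^2 = 5476 ≡ 133
68^64 ≡ 133^2 = 17689 ≡ 16
123 = 64 + 32 + 16 + 8 + 2 + 1, so 68^123 ≡ 16·133·74·38·103·68 ≡ 28 (mod 137)
R · y^e mod p:
76^2 = 5776 ≡ 22
76^4 ≡ 22^2 = 484 ≡ 73
76^8 ≡ 73^2 = 5329 ≡ 123
76^16 ≡ 123^2 = 15129 ≡ 59
76^32 ≡ 59^2 = 3481 ≡ 56
76^64 ≡ 56^2 = 3136 ≡ 122
111 = 64 + 32 + 8 + 4 + 2 + 1, so 76^111 ≡ 122·56·123·73·22·76 ≡ 105 (mod 137)
49·105 = 5145 ≡ 76 (mod 137)
28 ≠ 76; the check fails.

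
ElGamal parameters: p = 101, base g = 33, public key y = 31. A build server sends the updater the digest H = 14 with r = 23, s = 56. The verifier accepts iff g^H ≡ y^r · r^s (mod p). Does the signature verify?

verifies

Left side g^H mod p:
Squares mod 101: 33^1≡33, 33^2≡79, 33^4≡80, 33^8≡37
14 = 8 + 4 + 2, so 33^14 ≡ 37·80·79 ≡ 25 (mod 101)
Right side y^r · r^s mod p:
Squares mod 101: 31^1≡31, 31^2≡52, 31^4≡78, 31^8≡24, 31^16≡71
23 = 16 + 4 + 2 + 1, so 31^23 ≡ 71·78·52·31 ≡ 68 (mod 101)
Squares mod 101: 23^1≡23, 23^2≡24, 23^4≡71, 23^8≡92, 23^16≡81, 23^32≡97
56 = 32 + 16 + 8, so 23^56 ≡ 97·81·92 ≡ 88 (mod 101)
68·88 = 5984 ≡ 25 (mod 101)
25 ≡ 25 (mod 101), so the signature is genuine.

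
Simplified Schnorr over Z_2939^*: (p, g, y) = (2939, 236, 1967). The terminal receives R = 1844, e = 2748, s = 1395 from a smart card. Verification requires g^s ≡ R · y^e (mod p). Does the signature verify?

g^s mod p:
Squares mod 2939: 236^1≡236, 236^2≡2794, 236^4≡452, 236^8≡1513, 236^16≡2627, 236^32≡357, 236^64≡1072, 236^128≡35, 236^256≡1225, 236^512≡1735, 236^1024≡689
1395 = 1024 + 256 + 64 + 32 + 16 + 2 + 1, so 236^1395 ≡ 689·1225·1072·357·2627·2794·236 ≡ 456 (mod 2939)
R · y^e mod p:
Squares mod 2939: 1967^1≡1967, 1967^2≡1365, 1967^4≡2838, 1967^8≡1384, 1967^16≡2167, 1967^32≡2306, 1967^64≡985, 1967^128≡355, 1967^256≡2587, 1967^512≡466, 1967^1024≡2609, 1967^2048≡157
2748 = 2048 + 512 + 128 + 32 + 16 + 8 + 4, so 1967^2748 ≡ 157·466·355·2306·2167·1384·2838 ≡ 1716 (mod 2939)
1844·1716 = 3164304 ≡ 1940 (mod 2939)
456 ≠ 1940; the check fails.

does not verify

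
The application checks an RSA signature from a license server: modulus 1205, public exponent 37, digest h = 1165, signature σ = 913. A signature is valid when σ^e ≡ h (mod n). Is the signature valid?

invalid

Squares mod 1205: σ^1≡913, σ^2≡914, σ^4≡331, σ^8≡1111, σ^16≡401, σ^32≡536
37 = 32 + 4 + 1, so σ^37 ≡ 536·331·913 ≡ 1093 (mod 1205)
1093 ≠ 1165, so verification fails.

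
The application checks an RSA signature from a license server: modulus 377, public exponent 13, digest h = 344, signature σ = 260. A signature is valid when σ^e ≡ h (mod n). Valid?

no

σ^13 mod 377 = 260
The recovered value 260 does not match the digest 344.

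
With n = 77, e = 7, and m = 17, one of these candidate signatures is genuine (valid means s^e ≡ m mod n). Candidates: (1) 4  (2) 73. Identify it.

2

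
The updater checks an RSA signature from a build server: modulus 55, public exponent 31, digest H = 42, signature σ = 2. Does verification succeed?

σ^31 mod 55 = 13
The recovered value 13 does not match the digest 42.

fails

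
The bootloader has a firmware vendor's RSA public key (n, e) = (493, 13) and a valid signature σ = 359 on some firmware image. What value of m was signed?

253

σ^13 mod 493 = 253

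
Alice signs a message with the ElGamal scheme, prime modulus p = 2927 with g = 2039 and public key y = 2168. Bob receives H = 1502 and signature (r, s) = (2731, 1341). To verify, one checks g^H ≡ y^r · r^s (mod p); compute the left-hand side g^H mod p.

2039^2 = 4157521 ≡ 1181
2039^4 ≡ 1181^2 = 1394761 ≡ 1509
2039^8 ≡ 1509^2 = 2277081 ≡ 2802
2039^16 ≡ 2802^2 = 7851204 ≡ 990
2039^32 ≡ 990^2 = 980100 ≡ 2482
2039^64 ≡ 2482^2 = 6160324 ≡ 1916
2039^128 ≡ 1916^2 = 3671056 ≡ 598
2039^256 ≡ 598^2 = 357604 ≡ 510
2039^512 ≡ 510^2 = 260100 ≡ 2524
2039^1024 ≡ 2524^2 = 6370576 ≡ 1424
1502 = 1024 + 256 + 128 + 64 + 16 + 8 + 4 + 2, so 2039^1502 ≡ 1424·510·598·1916·990·2802·1509·1181 ≡ 356 (mod 2927)

356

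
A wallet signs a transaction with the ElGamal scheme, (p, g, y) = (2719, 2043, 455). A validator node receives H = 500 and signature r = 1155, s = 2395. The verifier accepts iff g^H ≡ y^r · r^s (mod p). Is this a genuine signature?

Left side g^H mod p:
2043^2 = 4173849 ≡ 184
2043^4 ≡ 184^2 = 33856 ≡ 1228
2043^8 ≡ 1228^2 = 1507984 ≡ 1658
2043^16 ≡ 1658^2 = 2748964 ≡ 55
2043^32 ≡ 55^2 = 3025 ≡ 306
2043^64 ≡ 306^2 = 93636 ≡ 1190
2043^128 ≡ 1190^2 = 1416100 ≡ 2220
2043^256 ≡ 2220^2 = 4928400 ≡ 1572
500 = 256 + 128 + 64 + 32 + 16 + 4, so 2043^500 ≡ 1572·2220·1190·306·55·1228 ≡ 950 (mod 2719)
Right side y^r · r^s mod p:
455^2 = 207025 ≡ 381
455^4 ≡ 381^2 = 145161 ≡ 1054
455^8 ≡ 1054^2 = 1110916 ≡ 1564
455^16 ≡ 1564^2 = 2446096 ≡ 1715
455^32 ≡ 1715^2 = 2941225 ≡ 1986
455^64 ≡ 1986^2 = 3944196 ≡ 1646
455^128 ≡ 1646^2 = 2709316 ≡ 1192
455^256 ≡ 1192^2 = 1420864 ≡ 1546
455^512 ≡ 1546^2 = 2390116 ≡ 115
455^1024 ≡ 115^2 = 13225 ≡ 2349
1155 = 1024 + 128 + 2 + 1, so 455^1155 ≡ 2349·1192·381·455 ≡ 1698 (mod 2719)
1155^2 = 1334025 ≡ 1715
1155^4 ≡ 1715^2 = 2941225 ≡ 1986
1155^8 ≡ 1986^2 = 3944196 ≡ 1646
1155^16 ≡ 1646^2 = 2709316 ≡ 1192
1155^32 ≡ 1192^2 = 1420864 ≡ 1546
1155^64 ≡ 1546^2 = 2390116 ≡ 115
1155^128 ≡ 115^2 = 13225 ≡ 2349
1155^256 ≡ 2349^2 = 5517801 ≡ 950
1155^512 ≡ 950^2 = 902500 ≡ 2511
1155^1024 ≡ 2511^2 = 6305121 ≡ 2479
1155^2048 ≡ 2479^2 = 6145441 ≡ 501
2395 = 2048 + 256 + 64 + 16 + 8 + 2 + 1, so 1155^2395 ≡ 501·950·115·1192·1646·1715·1155 ≡ 1023 (mod 2719)
1698·1023 = 1737054 ≡ 2332 (mod 2719)
950 ≠ 2332, so verification fails.

forged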